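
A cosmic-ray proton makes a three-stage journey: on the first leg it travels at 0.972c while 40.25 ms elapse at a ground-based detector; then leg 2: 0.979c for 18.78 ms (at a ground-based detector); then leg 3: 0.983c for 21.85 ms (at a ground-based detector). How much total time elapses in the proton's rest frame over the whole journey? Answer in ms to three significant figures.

Leg 1: γ = 1/√(1 − 0.972²) = 1/√0.05522 = 4.256; τ_1 = 40.25/4.256 = 9.458 ms.
Leg 2: γ = 1/√(1 − 0.979²) = 1/√0.04156 = 4.905; τ_2 = 18.78/4.905 = 3.828 ms.
Leg 3: γ = 1/√(1 − 0.983²) = 1/√0.03371 = 5.446; τ_3 = 21.85/5.446 = 4.012 ms.
Total: 9.458 + 3.828 + 4.012 ms.

τ = 17.3 ms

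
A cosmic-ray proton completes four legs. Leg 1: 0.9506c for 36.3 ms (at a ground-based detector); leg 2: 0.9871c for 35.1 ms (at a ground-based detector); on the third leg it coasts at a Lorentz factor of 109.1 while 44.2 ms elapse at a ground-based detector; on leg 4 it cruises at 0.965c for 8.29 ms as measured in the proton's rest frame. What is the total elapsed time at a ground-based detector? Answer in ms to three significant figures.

Leg 1: 36.3 ms is already measured at a ground-based detector.
Leg 2: 35.1 ms is already measured at a ground-based detector.
Leg 3: 44.2 ms is already measured at a ground-based detector.
Leg 4: γ = 1/√(1 − 0.965²) = 1/√0.06878 = 3.813; Δt_4 = 3.813 × 8.29 = 31.61 ms.
Total: 36.30 + 35.10 + 44.20 + 31.61 ms.

Δt = 147 ms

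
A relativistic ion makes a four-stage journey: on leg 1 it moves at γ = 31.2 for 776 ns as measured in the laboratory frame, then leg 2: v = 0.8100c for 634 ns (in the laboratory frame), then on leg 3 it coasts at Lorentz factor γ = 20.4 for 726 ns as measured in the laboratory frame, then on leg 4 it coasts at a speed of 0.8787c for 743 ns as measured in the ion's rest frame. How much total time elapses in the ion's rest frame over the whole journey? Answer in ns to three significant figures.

τ = 1180 ns

Leg 1: γ = 31.2; τ_1 = 776/31.20 = 24.87 ns.
Leg 2: γ = 1/√(1 − 0.8100²) = 1/√0.3439 = 1.705; τ_2 = 634/1.705 = 371.8 ns.
Leg 3: γ = 20.4; τ_3 = 726/20.40 = 35.59 ns.
Leg 4: 743 ns is already measured in the ion's rest frame.
Total: 24.87 + 371.8 + 35.59 + 743.0 ns.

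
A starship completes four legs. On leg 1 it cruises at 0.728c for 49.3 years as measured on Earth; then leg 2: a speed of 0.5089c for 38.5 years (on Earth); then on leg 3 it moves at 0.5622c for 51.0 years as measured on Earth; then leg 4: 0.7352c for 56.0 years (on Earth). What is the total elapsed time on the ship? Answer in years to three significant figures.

τ = 147 years

Leg 1: γ = 1/√(1 − 0.728²) = 1/√0.4700 = 1.459; τ_1 = 49.3/1.459 = 33.80 years.
Leg 2: γ = 1/√(1 − 0.5089²) = 1/√0.7410 = 1.162; τ_2 = 38.5/1.162 = 33.14 years.
Leg 3: γ = 1/√(1 − 0.5622²) = 1/√0.6839 = 1.209; τ_3 = 51.0/1.209 = 42.18 years.
Leg 4: γ = 1/√(1 − 0.7352²) = 1/√0.4595 = 1.475; τ_4 = 56.0/1.475 = 37.96 years.
Total: 33.80 + 33.14 + 42.18 + 37.96 years.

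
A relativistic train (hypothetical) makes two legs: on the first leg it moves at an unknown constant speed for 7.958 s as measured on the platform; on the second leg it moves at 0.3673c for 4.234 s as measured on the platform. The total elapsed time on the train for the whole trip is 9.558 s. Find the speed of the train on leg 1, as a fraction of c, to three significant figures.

β = 0.708

Leg 1: speed unknown; τ_1 = 7.958/γ_1.
Leg 2: γ = 1/√(1 − 0.3673²) = 1/√0.8651 = 1.075; τ_2 = 4.234/1.075 = 3.938 s.
Total proper time: τ_1 + 3.938 = 9.558, so τ_1 = 9.558 − 3.938 = 5.620 s.
γ_1 = 7.958/5.620 = 1.416; β = √(1 − 1/γ²) = √0.5013.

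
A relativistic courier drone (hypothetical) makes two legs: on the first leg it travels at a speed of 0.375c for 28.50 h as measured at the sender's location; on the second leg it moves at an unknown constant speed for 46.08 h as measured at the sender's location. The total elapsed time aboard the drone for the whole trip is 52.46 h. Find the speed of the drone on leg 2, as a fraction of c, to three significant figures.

β = 0.825

Leg 1: γ = 1/√(1 − 0.375²) = 1/√0.8594 = 1.079; τ_1 = 28.50/1.079 = 26.42 h.
Leg 2: speed unknown; τ_2 = 46.08/γ_2.
Total proper time: 26.42 + τ_2 = 52.46, so τ_2 = 52.46 − 26.42 = 26.04 h.
γ_2 = 46.08/26.04 = 1.770; β = √(1 − 1/γ²) = √0.6807.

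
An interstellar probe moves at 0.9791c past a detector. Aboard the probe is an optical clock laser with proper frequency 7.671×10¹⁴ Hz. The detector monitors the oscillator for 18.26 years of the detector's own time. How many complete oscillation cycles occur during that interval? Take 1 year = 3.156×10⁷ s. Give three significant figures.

N = 8.99×10²²

γ = 1/√(1 − 0.9791²) = 1/√0.04136 = 4.917
During 18.26 years of lab time, the oscillator's proper time advances by τ = Δt/γ = 18.26/4.917 = 3.714 years = 1.172×10⁸ s.
N = f × τ = 7.671×10¹⁴ × 1.172×10⁸ = 8.991×10²².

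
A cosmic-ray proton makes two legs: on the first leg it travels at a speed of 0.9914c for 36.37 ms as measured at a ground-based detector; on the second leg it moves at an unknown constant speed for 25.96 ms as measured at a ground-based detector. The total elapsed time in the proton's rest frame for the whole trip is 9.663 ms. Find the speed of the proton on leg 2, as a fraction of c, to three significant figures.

Leg 1: γ = 1/√(1 − 0.9914²) = 1/√0.01713 = 7.641; τ_1 = 36.37/7.641 = 4.760 ms.
Leg 2: speed unknown; τ_2 = 25.96/γ_2.
Total proper time: 4.760 + τ_2 = 9.663, so τ_2 = 9.663 − 4.760 = 4.903 ms.
γ_2 = 25.96/4.903 = 5.294; β = √(1 − 1/γ²) = √0.9643.

β = 0.982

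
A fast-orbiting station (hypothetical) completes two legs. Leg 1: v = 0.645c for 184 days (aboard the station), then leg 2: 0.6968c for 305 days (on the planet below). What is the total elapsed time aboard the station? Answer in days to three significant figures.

τ = 403 days

Leg 1: 184 days is already measured aboard the station.
Leg 2: γ = 1/√(1 − 0.6968²) = 1/√0.5145 = 1.394; τ_2 = 305/1.394 = 218.8 days.
Total: 184.0 + 218.8 days.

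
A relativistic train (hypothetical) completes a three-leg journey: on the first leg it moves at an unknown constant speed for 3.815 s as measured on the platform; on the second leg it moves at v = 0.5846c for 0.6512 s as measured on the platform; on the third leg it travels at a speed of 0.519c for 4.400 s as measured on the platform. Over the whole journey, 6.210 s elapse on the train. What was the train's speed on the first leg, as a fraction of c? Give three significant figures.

β = 0.864

Leg 1: speed unknown; τ_1 = 3.815/γ_1.
Leg 2: γ = 1/√(1 − 0.5846²) = 1/√0.6582 = 1.233; τ_2 = 0.6512/1.233 = 0.5283 s.
Leg 3: γ = 1/√(1 − 0.519²) = 1/√0.7306 = 1.170; τ_3 = 4.400/1.170 = 3.761 s.
Total proper time: τ_1 + 0.5283 + 3.761 = 6.210, so τ_1 = 6.210 − 4.289 = 1.921 s.
γ_1 = 3.815/1.921 = 1.986; β = √(1 − 1/γ²) = √0.7465.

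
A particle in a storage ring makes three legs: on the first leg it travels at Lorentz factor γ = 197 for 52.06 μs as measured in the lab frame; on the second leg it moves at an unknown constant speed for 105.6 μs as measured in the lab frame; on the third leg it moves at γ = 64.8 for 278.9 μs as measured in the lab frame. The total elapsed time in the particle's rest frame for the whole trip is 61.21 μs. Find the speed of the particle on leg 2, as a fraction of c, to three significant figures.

Leg 1: γ = 197; τ_1 = 52.06/197.0 = 0.2643 μs.
Leg 2: speed unknown; τ_2 = 105.6/γ_2.
Leg 3: γ = 64.8; τ_3 = 278.9/64.80 = 4.304 μs.
Total proper time: 0.2643 + τ_2 + 4.304 = 61.21, so τ_2 = 61.21 − 4.568 = 56.64 μs.
γ_2 = 105.6/56.64 = 1.864; β = √(1 − 1/γ²) = √0.7123.

β = 0.844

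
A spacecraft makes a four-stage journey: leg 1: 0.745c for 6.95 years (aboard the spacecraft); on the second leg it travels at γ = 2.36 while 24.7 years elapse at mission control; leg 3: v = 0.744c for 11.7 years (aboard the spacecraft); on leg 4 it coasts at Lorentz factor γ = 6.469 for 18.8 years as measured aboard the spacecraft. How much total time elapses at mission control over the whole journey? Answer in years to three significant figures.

Leg 1: γ = 1/√(1 − 0.745²) = 1/√0.4450 = 1.499; Δt_1 = 1.499 × 6.95 = 10.42 years.
Leg 2: 24.7 years is already measured at mission control.
Leg 3: γ = 1/√(1 − 0.744²) = 1/√0.4465 = 1.497; Δt_3 = 1.497 × 11.7 = 17.51 years.
Leg 4: γ = 6.469; Δt_4 = 6.469 × 18.8 = 121.6 years.
Total: 10.42 + 24.70 + 17.51 + 121.6 years.

Δt = 174 years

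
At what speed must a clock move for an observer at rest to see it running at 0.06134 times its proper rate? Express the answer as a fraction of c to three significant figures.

β = 0.998

Rate ratio = 1/γ, so γ = 1/0.06134 = 16.30.
β = √(1 − 1/γ²) = √(1 − 0.06134²) = √0.9962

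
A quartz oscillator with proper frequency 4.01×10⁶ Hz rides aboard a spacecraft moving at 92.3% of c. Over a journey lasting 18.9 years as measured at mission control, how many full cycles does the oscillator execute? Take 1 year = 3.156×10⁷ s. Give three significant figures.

N = 9.20×10¹⁴

β = 0.923; γ = 1/√(1 − 0.923²) = 1/√0.1481 = 2.599
The oscillator's own cycle count is N = f × τ where τ is the proper time aboard the spacecraft. τ = Δt/γ = 18.9/2.599 = 7.273 years = 2.295×10⁸ s.
N = 4.01×10⁶ × 2.295×10⁸ = 9.204×10¹⁴.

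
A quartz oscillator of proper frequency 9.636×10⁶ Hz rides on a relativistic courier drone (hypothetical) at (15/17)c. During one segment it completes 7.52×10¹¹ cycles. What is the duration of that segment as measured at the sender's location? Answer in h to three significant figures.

γ = 1/√(1 − (15/17)²) = 17/8 = 2.125
Proper time for N cycles: τ = N/f = 7.52×10¹¹/(9.636×10⁶) = 7.804×10⁴ s = 21.68 h.
Lab-frame duration Δt = γτ = 2.125 × 21.68 = 46.07 h.

Δt = 46.1 h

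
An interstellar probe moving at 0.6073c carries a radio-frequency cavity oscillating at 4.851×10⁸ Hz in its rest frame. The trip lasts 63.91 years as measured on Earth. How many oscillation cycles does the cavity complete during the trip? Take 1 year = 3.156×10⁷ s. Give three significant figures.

N = 7.77×10¹⁷

γ = 1/√(1 − 0.6073²) = 1/√0.6312 = 1.259
The oscillator's own cycle count is N = f × τ where τ is the proper time aboard the probe. τ = Δt/γ = 63.91/1.259 = 50.77 years = 1.602×10⁹ s.
N = 4.851×10⁸ × 1.602×10⁹ = 7.773×10¹⁷.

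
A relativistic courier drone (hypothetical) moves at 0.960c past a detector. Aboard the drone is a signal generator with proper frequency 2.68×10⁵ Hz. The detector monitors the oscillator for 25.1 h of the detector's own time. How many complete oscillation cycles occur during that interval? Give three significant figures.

γ = 1/√(1 − 0.960²) = 25/7 ≈ 3.571
During 25.1 h of lab time, the oscillator's proper time advances by τ = Δt/γ = 25.1/3.571 = 7.028 h = 2.530×10⁴ s.
N = f × τ = 2.68×10⁵ × 2.530×10⁴ = 6.781×10⁹.

N = 6.78×10⁹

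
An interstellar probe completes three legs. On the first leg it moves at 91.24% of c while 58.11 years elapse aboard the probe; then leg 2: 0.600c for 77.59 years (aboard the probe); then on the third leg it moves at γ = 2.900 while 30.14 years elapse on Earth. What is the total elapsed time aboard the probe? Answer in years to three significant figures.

τ = 146 years

Leg 1: 58.11 years is already measured aboard the probe.
Leg 2: 77.59 years is already measured aboard the probe.
Leg 3: γ = 2.900; τ_3 = 30.14/2.900 = 10.39 years.
Total: 58.11 + 77.59 + 10.39 years.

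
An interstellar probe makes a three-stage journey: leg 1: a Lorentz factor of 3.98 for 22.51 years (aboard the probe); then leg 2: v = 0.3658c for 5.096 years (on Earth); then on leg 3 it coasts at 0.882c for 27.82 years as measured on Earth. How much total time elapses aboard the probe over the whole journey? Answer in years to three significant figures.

Leg 1: 22.51 years is already measured aboard the probe.
Leg 2: γ = 1/√(1 − 0.3658²) = 1/√0.8662 = 1.074; τ_2 = 5.096/1.074 = 4.743 years.
Leg 3: γ = 1/√(1 − 0.882²) = 1/√0.2221 = 2.122; τ_3 = 27.82/2.122 = 13.11 years.
Total: 22.51 + 4.743 + 13.11 years.

τ = 40.4 years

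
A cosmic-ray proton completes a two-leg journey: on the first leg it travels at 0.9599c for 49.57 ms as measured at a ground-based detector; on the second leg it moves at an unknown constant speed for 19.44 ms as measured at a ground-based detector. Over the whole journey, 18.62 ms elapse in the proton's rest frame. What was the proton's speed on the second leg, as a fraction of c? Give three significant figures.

Leg 1: γ = 1/√(1 − 0.9599²) = 1/√0.07859 = 3.567; τ_1 = 49.57/3.567 = 13.90 ms.
Leg 2: speed unknown; τ_2 = 19.44/γ_2.
Total proper time: 13.90 + τ_2 = 18.62, so τ_2 = 18.62 − 13.90 = 4.723 ms.
γ_2 = 19.44/4.723 = 4.116; β = √(1 − 1/γ²) = √0.9410.

β = 0.970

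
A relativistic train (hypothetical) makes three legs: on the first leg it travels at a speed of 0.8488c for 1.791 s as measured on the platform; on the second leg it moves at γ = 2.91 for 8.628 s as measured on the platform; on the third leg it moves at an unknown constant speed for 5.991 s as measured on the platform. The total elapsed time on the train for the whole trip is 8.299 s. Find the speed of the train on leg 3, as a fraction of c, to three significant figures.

Leg 1: γ = 1/√(1 − 0.8488²) = 1/√0.2795 = 1.891; τ_1 = 1.791/1.891 = 0.9469 s.
Leg 2: γ = 2.91; τ_2 = 8.628/2.910 = 2.965 s.
Leg 3: speed unknown; τ_3 = 5.991/γ_3.
Total proper time: 0.9469 + 2.965 + τ_3 = 8.299, so τ_3 = 8.299 − 3.912 = 4.387 s.
γ_3 = 5.991/4.387 = 1.366; β = √(1 − 1/γ²) = √0.4638.

β = 0.681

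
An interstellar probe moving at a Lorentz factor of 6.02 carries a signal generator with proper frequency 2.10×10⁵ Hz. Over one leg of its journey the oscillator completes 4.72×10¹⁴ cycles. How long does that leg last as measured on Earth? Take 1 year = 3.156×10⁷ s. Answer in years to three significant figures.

γ = 6.02
Proper time for N cycles: τ = N/f = 4.72×10¹⁴/(2.10×10⁵) = 2.248×10⁹ s = 71.22 years.
Lab-frame duration Δt = γτ = 6.020 × 71.22 = 428.7 years.

Δt = 429 years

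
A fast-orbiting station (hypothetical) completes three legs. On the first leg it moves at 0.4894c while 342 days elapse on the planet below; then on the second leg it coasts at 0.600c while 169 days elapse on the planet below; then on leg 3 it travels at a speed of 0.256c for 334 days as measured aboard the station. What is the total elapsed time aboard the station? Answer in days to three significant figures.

τ = 767 days

Leg 1: γ = 1/√(1 − 0.4894²) = 1/√0.7605 = 1.147; τ_1 = 342/1.147 = 298.2 days.
Leg 2: γ = 1/√(1 − 0.600²) = 1/√0.6400 = 1.250; τ_2 = 169/1.250 = 135.2 days.
Leg 3: 334 days is already measured aboard the station.
Total: 298.2 + 135.2 + 334.0 days.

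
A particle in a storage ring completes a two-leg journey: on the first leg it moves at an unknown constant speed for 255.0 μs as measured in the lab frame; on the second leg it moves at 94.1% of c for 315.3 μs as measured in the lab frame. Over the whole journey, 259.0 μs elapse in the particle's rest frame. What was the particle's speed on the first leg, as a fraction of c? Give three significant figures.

β = 0.802

Leg 1: speed unknown; τ_1 = 255.0/γ_1.
Leg 2: β = 0.941; γ = 1/√(1 − 0.941²) = 1/√0.1145 = 2.955; τ_2 = 315.3/2.955 = 106.7 μs.
Total proper time: τ_1 + 106.7 = 259.0, so τ_1 = 259.0 − 106.7 = 152.3 μs.
γ_1 = 255.0/152.3 = 1.674; β = √(1 − 1/γ²) = √0.6433.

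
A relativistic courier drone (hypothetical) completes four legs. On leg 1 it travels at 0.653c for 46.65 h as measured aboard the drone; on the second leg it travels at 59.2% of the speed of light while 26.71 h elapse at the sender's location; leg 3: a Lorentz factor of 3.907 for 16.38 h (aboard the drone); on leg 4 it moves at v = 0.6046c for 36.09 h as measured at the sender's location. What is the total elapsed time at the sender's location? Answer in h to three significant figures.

Δt = 188 h

Leg 1: γ = 1/√(1 − 0.653²) = 1/√0.5736 = 1.320; Δt_1 = 1.320 × 46.65 = 61.60 h.
Leg 2: 26.71 h is already measured at the sender's location.
Leg 3: γ = 3.907; Δt_3 = 3.907 × 16.38 = 64.00 h.
Leg 4: 36.09 h is already measured at the sender's location.
Total: 61.60 + 26.71 + 64.00 + 36.09 h.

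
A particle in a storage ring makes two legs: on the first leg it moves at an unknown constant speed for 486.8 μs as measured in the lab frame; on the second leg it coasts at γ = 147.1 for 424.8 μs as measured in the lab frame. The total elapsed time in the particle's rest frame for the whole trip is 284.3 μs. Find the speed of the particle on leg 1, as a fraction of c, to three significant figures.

Leg 1: speed unknown; τ_1 = 486.8/γ_1.
Leg 2: γ = 147.1; τ_2 = 424.8/147.1 = 2.888 μs.
Total proper time: τ_1 + 2.888 = 284.3, so τ_1 = 284.3 − 2.888 = 281.4 μs.
γ_1 = 486.8/281.4 = 1.730; β = √(1 − 1/γ²) = √0.6658.

β = 0.816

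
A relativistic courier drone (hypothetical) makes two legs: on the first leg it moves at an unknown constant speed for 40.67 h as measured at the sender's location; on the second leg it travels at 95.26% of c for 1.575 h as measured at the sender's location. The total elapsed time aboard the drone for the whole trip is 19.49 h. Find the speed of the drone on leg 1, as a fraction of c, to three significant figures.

Leg 1: speed unknown; τ_1 = 40.67/γ_1.
Leg 2: β = 0.9526; γ = 1/√(1 − 0.9526²) = 1/√0.09255 = 3.287; τ_2 = 1.575/3.287 = 0.4792 h.
Total proper time: τ_1 + 0.4792 = 19.49, so τ_1 = 19.49 − 0.4792 = 19.01 h.
γ_1 = 40.67/19.01 = 2.139; β = √(1 − 1/γ²) = √0.7815.

β = 0.884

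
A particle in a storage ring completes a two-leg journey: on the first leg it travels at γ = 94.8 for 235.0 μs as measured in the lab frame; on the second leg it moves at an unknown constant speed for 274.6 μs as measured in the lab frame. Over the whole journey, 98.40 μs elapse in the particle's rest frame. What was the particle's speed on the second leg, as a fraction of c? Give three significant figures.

β = 0.937

Leg 1: γ = 94.8; τ_1 = 235.0/94.80 = 2.479 μs.
Leg 2: speed unknown; τ_2 = 274.6/γ_2.
Total proper time: 2.479 + τ_2 = 98.40, so τ_2 = 98.40 − 2.479 = 95.92 μs.
γ_2 = 274.6/95.92 = 2.863; β = √(1 − 1/γ²) = √0.8780.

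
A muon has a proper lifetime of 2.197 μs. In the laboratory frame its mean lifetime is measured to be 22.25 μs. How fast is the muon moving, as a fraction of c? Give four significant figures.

β = 0.9951

γ = Δt/τ₀ = 22.25/2.197 = 10.13
β = √(1 − 1/γ²) = √(1 − 0.009750) = √0.9903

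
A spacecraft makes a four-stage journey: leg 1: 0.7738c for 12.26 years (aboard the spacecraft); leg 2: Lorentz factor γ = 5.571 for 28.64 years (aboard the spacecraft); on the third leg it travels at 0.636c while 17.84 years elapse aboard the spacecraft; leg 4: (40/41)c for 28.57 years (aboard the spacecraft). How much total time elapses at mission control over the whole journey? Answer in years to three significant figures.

Leg 1: γ = 1/√(1 − 0.7738²) = 1/√0.4012 = 1.579; Δt_1 = 1.579 × 12.26 = 19.35 years.
Leg 2: γ = 5.571; Δt_2 = 5.571 × 28.64 = 159.6 years.
Leg 3: γ = 1/√(1 − 0.636²) = 1/√0.5955 = 1.296; Δt_3 = 1.296 × 17.84 = 23.12 years.
Leg 4: γ = 1/√(1 − (40/41)²) = 41/9 ≈ 4.556; Δt_4 = 4.556 × 28.57 = 130.2 years.
Total: 19.35 + 159.6 + 23.12 + 130.2 years.

Δt = 332 years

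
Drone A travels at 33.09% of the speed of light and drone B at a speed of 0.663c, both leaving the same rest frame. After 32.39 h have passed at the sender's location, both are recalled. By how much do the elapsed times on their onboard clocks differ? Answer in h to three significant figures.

|τ_A − τ_B| = 6.32 h

A: β = 0.3309; γ = 1/√(1 − 0.3309²) = 1/√0.8905 = 1.060; τ_A = 32.39/1.060 = 30.57 h.
B: γ = 1/√(1 − 0.663²) = 1/√0.5604 = 1.336; τ_B = 32.39/1.336 = 24.25 h.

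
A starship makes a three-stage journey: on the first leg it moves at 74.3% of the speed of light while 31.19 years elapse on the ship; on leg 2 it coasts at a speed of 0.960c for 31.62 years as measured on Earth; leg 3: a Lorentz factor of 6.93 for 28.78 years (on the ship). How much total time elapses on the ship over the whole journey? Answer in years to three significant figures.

τ = 68.8 years

Leg 1: 31.19 years is already measured on the ship.
Leg 2: γ = 1/√(1 − 0.960²) = 1/√0.07840 = 3.571; τ_2 = 31.62/3.571 = 8.854 years.
Leg 3: 28.78 years is already measured on the ship.
Total: 31.19 + 8.854 + 28.78 years.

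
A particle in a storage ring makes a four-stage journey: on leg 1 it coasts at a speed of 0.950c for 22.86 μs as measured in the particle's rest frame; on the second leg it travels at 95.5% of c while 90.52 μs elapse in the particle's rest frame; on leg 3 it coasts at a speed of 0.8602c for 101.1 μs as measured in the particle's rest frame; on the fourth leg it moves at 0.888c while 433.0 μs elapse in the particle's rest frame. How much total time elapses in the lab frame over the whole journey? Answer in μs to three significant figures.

Δt = 1520 μs

Leg 1: γ = 1/√(1 − 0.950²) = 1/√0.09750 = 3.203; Δt_1 = 3.203 × 22.86 = 73.21 μs.
Leg 2: β = 0.955; γ = 1/√(1 − 0.955²) = 1/√0.08798 = 3.371; Δt_2 = 3.371 × 90.52 = 305.2 μs.
Leg 3: γ = 1/√(1 − 0.8602²) = 1/√0.2601 = 1.961; Δt_3 = 1.961 × 101.1 = 198.3 μs.
Leg 4: γ = 1/√(1 − 0.888²) = 1/√0.2115 = 2.175; Δt_4 = 2.175 × 433.0 = 941.6 μs.
Total: 73.21 + 305.2 + 198.3 + 941.6 μs.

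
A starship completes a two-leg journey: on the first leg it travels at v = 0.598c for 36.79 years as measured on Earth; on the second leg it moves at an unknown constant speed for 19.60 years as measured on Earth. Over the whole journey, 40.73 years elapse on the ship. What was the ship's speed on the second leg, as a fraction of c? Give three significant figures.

β = 0.819

Leg 1: γ = 1/√(1 − 0.598²) = 1/√0.6424 = 1.248; τ_1 = 36.79/1.248 = 29.49 years.
Leg 2: speed unknown; τ_2 = 19.60/γ_2.
Total proper time: 29.49 + τ_2 = 40.73, so τ_2 = 40.73 − 29.49 = 11.24 years.
γ_2 = 19.60/11.24 = 1.743; β = √(1 − 1/γ²) = √0.6710.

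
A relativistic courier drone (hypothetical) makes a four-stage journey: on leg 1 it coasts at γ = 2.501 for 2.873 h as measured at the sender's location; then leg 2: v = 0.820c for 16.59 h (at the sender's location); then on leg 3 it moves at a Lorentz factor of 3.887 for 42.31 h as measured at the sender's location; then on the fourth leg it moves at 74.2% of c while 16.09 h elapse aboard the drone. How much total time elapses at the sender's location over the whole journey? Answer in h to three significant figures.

Leg 1: 2.873 h is already measured at the sender's location.
Leg 2: 16.59 h is already measured at the sender's location.
Leg 3: 42.31 h is already measured at the sender's location.
Leg 4: β = 0.742; γ = 1/√(1 − 0.742²) = 1/√0.4494 = 1.492; Δt_4 = 1.492 × 16.09 = 24.00 h.
Total: 2.873 + 16.59 + 42.31 + 24.00 h.

Δt = 85.8 h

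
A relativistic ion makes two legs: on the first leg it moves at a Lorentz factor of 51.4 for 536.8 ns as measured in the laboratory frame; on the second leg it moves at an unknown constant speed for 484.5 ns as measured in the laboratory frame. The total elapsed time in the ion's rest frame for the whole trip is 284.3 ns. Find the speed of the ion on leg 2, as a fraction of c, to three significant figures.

Leg 1: γ = 51.4; τ_1 = 536.8/51.40 = 10.44 ns.
Leg 2: speed unknown; τ_2 = 484.5/γ_2.
Total proper time: 10.44 + τ_2 = 284.3, so τ_2 = 284.3 − 10.44 = 273.9 ns.
γ_2 = 484.5/273.9 = 1.769; β = √(1 − 1/γ²) = √0.6805.

β = 0.825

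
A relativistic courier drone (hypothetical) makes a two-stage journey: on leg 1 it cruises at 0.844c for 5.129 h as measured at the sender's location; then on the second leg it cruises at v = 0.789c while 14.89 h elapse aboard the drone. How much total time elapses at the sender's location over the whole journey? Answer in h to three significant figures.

Δt = 29.4 h

Leg 1: 5.129 h is already measured at the sender's location.
Leg 2: γ = 1/√(1 − 0.789²) = 1/√0.3775 = 1.628; Δt_2 = 1.628 × 14.89 = 24.24 h.
Total: 5.129 + 24.24 h.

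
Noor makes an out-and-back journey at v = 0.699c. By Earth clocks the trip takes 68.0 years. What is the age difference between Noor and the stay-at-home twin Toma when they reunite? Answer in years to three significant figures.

γ = 1/√(1 − 0.699²) = 1/√0.5114 = 1.398
Noor's elapsed proper time: τ = 68.0/1.398 = 48.63 years.
Age gap = Δt − τ = 68.0 − 48.63 years.

Δt − τ = 19.4 years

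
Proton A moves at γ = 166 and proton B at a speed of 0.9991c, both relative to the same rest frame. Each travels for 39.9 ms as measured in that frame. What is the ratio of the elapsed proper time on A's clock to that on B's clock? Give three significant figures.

A: γ = 166. B: γ = 1/√(1 − 0.9991²) = 1/√0.001799 = 23.58.
τ_A/τ_B = γ_B/γ_A = 23.58/166.0 = 0.1420, so τ_A/τ_B = 0.1420.

τ_A/τ_B = 0.142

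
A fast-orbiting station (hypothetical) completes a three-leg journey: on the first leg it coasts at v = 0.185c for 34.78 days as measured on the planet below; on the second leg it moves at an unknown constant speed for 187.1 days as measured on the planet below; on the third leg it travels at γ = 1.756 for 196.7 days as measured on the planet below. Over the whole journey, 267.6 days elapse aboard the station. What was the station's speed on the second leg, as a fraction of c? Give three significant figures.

β = 0.761

Leg 1: γ = 1/√(1 − 0.185²) = 1/√0.9658 = 1.018; τ_1 = 34.78/1.018 = 34.18 days.
Leg 2: speed unknown; τ_2 = 187.1/γ_2.
Leg 3: γ = 1.756; τ_3 = 196.7/1.756 = 112.0 days.
Total proper time: 34.18 + τ_2 + 112.0 = 267.6, so τ_2 = 267.6 − 146.2 = 121.4 days.
γ_2 = 187.1/121.4 = 1.541; β = √(1 − 1/γ²) = √0.5790.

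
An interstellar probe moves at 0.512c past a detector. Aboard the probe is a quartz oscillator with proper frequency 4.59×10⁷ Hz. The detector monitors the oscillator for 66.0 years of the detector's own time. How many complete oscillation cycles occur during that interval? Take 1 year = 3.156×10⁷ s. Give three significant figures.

N = 8.21×10¹⁶

γ = 1/√(1 − 0.512²) = 1/√0.7379 = 1.164
During 66.0 years of lab time, the oscillator's proper time advances by τ = Δt/γ = 66.0/1.164 = 56.69 years = 1.789×10⁹ s.
N = f × τ = 4.59×10⁷ × 1.789×10⁹ = 8.213×10¹⁶.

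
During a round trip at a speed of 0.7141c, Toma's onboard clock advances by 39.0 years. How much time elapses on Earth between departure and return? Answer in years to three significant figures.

γ = 1/√(1 − 0.7141²) = 1/√0.4901 = 1.428
Earth-frame duration is the dilated interval: Δt = γτ = 1.428 × 39.0 years.

Δt = 55.7 years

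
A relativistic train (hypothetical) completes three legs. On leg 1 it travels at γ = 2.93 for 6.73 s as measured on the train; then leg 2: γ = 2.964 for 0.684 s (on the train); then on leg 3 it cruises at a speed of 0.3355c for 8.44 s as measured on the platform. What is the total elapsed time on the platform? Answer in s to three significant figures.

Leg 1: γ = 2.93; Δt_1 = 2.930 × 6.73 = 19.72 s.
Leg 2: γ = 2.964; Δt_2 = 2.964 × 0.684 = 2.027 s.
Leg 3: 8.44 s is already measured on the platform.
Total: 19.72 + 2.027 + 8.440 s.

Δt = 30.2 s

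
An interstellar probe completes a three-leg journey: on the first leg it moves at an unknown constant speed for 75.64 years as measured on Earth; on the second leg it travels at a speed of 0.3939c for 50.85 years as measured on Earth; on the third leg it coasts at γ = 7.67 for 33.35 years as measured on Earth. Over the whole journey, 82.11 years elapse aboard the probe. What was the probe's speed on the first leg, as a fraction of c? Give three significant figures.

Leg 1: speed unknown; τ_1 = 75.64/γ_1.
Leg 2: γ = 1/√(1 − 0.3939²) = 1/√0.8448 = 1.088; τ_2 = 50.85/1.088 = 46.74 years.
Leg 3: γ = 7.67; τ_3 = 33.35/7.670 = 4.348 years.
Total proper time: τ_1 + 46.74 + 4.348 = 82.11, so τ_1 = 82.11 − 51.09 = 31.02 years.
γ_1 = 75.64/31.02 = 2.438; β = √(1 − 1/γ²) = √0.8318.

β = 0.912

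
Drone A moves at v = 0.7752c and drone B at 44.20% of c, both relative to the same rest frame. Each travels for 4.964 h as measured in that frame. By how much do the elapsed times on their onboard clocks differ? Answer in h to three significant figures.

|τ_A − τ_B| = 1.32 h

A: γ = 1/√(1 − 0.7752²) = 1/√0.3991 = 1.583; τ_A = 4.964/1.583 = 3.136 h.
B: β = 0.4420; γ = 1/√(1 − 0.4420²) = 1/√0.8046 = 1.115; τ_B = 4.964/1.115 = 4.453 h.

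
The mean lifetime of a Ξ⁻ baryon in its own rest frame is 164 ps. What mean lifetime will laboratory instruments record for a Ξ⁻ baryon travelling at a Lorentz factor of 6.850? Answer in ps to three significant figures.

Δt = 1120 ps

γ = 6.850
The rest-frame lifetime is the proper time; the lab measures the dilated interval Δt = γτ₀ = 6.850 × 164 ps.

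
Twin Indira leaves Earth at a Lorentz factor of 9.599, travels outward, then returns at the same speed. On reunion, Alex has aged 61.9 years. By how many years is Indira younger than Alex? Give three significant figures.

γ = 9.599
Indira's elapsed proper time: τ = 61.9/9.599 = 6.449 years.
Age gap = Δt − τ = 61.9 − 6.449 years.

Δt − τ = 55.5 years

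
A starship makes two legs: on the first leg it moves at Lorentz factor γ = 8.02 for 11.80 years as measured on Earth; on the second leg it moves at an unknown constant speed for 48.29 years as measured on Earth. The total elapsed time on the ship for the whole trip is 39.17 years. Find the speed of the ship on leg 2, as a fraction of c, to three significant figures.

Leg 1: γ = 8.02; τ_1 = 11.80/8.020 = 1.471 years.
Leg 2: speed unknown; τ_2 = 48.29/γ_2.
Total proper time: 1.471 + τ_2 = 39.17, so τ_2 = 39.17 − 1.471 = 37.70 years.
γ_2 = 48.29/37.70 = 1.281; β = √(1 − 1/γ²) = √0.3906.

β = 0.625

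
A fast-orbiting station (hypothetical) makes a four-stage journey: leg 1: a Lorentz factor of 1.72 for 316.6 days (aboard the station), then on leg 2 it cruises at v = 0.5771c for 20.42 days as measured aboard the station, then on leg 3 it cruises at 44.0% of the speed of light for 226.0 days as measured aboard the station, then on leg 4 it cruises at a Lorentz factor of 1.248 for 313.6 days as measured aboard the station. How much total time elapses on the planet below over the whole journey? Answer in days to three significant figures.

Δt = 1210 days

Leg 1: γ = 1.72; Δt_1 = 1.720 × 316.6 = 544.6 days.
Leg 2: γ = 1/√(1 − 0.5771²) = 1/√0.6670 = 1.224; Δt_2 = 1.224 × 20.42 = 25.00 days.
Leg 3: β = 0.440; γ = 1/√(1 − 0.440²) = 1/√0.8064 = 1.114; Δt_3 = 1.114 × 226.0 = 251.7 days.
Leg 4: γ = 1.248; Δt_4 = 1.248 × 313.6 = 391.4 days.
Total: 544.6 + 25.00 + 251.7 + 391.4 days.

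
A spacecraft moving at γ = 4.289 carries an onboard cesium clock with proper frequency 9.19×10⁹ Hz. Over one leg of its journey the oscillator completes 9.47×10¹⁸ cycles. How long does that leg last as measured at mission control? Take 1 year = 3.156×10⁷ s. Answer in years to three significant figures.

γ = 4.289
Proper time for N cycles: τ = N/f = 9.47×10¹⁸/(9.19×10⁹) = 1.030×10⁹ s = 32.65 years.
Lab-frame duration Δt = γτ = 4.289 × 32.65 = 140.0 years.

Δt = 140 years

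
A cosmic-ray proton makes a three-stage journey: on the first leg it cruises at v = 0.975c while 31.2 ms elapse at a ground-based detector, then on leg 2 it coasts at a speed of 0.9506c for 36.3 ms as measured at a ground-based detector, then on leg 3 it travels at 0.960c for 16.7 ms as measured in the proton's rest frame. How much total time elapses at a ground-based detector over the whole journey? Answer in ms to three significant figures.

Δt = 127 ms

Leg 1: 31.2 ms is already measured at a ground-based detector.
Leg 2: 36.3 ms is already measured at a ground-based detector.
Leg 3: γ = 1/√(1 − 0.960²) = 25/7 ≈ 3.571; Δt_3 = 3.571 × 16.7 = 59.64 ms.
Total: 31.20 + 36.30 + 59.64 ms.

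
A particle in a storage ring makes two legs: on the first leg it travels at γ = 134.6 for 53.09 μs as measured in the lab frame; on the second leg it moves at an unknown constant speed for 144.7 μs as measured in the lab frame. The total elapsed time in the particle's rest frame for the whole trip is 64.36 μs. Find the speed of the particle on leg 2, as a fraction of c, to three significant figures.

β = 0.897

Leg 1: γ = 134.6; τ_1 = 53.09/134.6 = 0.3944 μs.
Leg 2: speed unknown; τ_2 = 144.7/γ_2.
Total proper time: 0.3944 + τ_2 = 64.36, so τ_2 = 64.36 − 0.3944 = 63.97 μs.
γ_2 = 144.7/63.97 = 2.262; β = √(1 − 1/γ²) = √0.8046.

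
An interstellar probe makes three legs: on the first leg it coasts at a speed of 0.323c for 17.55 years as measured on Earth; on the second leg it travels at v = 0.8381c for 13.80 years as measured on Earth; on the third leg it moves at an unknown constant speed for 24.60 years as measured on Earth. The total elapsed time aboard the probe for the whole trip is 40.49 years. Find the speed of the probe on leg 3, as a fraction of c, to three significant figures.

β = 0.747

Leg 1: γ = 1/√(1 − 0.323²) = 1/√0.8957 = 1.057; τ_1 = 17.55/1.057 = 16.61 years.
Leg 2: γ = 1/√(1 − 0.8381²) = 1/√0.2976 = 1.833; τ_2 = 13.80/1.833 = 7.528 years.
Leg 3: speed unknown; τ_3 = 24.60/γ_3.
Total proper time: 16.61 + 7.528 + τ_3 = 40.49, so τ_3 = 40.49 − 24.14 = 16.35 years.
γ_3 = 24.60/16.35 = 1.504; β = √(1 − 1/γ²) = √0.5581.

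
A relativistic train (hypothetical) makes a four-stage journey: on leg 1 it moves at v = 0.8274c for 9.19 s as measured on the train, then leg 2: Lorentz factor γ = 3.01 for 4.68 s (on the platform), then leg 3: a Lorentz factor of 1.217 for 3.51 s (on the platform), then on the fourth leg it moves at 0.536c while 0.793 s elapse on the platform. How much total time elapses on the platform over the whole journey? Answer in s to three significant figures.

Δt = 25.3 s

Leg 1: γ = 1/√(1 − 0.8274²) = 1/√0.3154 = 1.781; Δt_1 = 1.781 × 9.19 = 16.36 s.
Leg 2: 4.68 s is already measured on the platform.
Leg 3: 3.51 s is already measured on the platform.
Leg 4: 0.793 s is already measured on the platform.
Total: 16.36 + 4.680 + 3.510 + 0.7930 s.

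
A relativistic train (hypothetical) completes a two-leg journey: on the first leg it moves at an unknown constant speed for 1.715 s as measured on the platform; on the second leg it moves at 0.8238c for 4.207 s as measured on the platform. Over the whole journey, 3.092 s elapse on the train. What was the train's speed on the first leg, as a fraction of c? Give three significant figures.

Leg 1: speed unknown; τ_1 = 1.715/γ_1.
Leg 2: γ = 1/√(1 − 0.8238²) = 1/√0.3214 = 1.764; τ_2 = 4.207/1.764 = 2.385 s.
Total proper time: τ_1 + 2.385 = 3.092, so τ_1 = 3.092 − 2.385 = 0.7071 s.
γ_1 = 1.715/0.7071 = 2.425; β = √(1 − 1/γ²) = √0.8300.

β = 0.911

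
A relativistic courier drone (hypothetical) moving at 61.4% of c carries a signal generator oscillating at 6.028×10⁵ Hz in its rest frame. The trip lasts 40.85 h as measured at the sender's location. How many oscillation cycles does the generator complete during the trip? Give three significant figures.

β = 0.614; γ = 1/√(1 − 0.614²) = 1/√0.6230 = 1.267
The oscillator's own cycle count is N = f × τ where τ is the proper time aboard the drone. τ = Δt/γ = 40.85/1.267 = 32.24 h = 1.161×10⁵ s.
N = 6.028×10⁵ × 1.161×10⁵ = 6.997×10¹⁰.

N = 7.00×10¹⁰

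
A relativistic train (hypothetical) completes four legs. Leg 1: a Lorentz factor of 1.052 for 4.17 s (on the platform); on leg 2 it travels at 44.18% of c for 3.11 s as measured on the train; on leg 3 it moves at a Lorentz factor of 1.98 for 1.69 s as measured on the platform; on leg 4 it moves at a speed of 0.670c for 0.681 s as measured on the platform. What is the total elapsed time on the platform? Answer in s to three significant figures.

Leg 1: 4.17 s is already measured on the platform.
Leg 2: β = 0.4418; γ = 1/√(1 − 0.4418²) = 1/√0.8048 = 1.115; Δt_2 = 1.115 × 3.11 = 3.467 s.
Leg 3: 1.69 s is already measured on the platform.
Leg 4: 0.681 s is already measured on the platform.
Total: 4.170 + 3.467 + 1.690 + 0.6810 s.

Δt = 10.0 s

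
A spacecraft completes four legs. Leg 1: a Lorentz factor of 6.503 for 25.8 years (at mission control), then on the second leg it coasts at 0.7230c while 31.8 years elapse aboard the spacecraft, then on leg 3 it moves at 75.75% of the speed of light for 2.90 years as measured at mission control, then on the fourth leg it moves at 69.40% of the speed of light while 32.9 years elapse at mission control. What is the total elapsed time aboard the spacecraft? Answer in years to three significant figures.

τ = 61.3 years

Leg 1: γ = 6.503; τ_1 = 25.8/6.503 = 3.967 years.
Leg 2: 31.8 years is already measured aboard the spacecraft.
Leg 3: β = 0.7575; γ = 1/√(1 − 0.7575²) = 1/√0.4262 = 1.532; τ_3 = 2.90/1.532 = 1.893 years.
Leg 4: β = 0.6940; γ = 1/√(1 − 0.6940²) = 1/√0.5184 = 1.389; τ_4 = 32.9/1.389 = 23.69 years.
Total: 3.967 + 31.80 + 1.893 + 23.69 years.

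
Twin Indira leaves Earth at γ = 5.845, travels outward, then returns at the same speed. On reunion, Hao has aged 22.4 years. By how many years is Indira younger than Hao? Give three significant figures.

Δt − τ = 18.6 years

γ = 5.845
Indira's elapsed proper time: τ = 22.4/5.845 = 3.832 years.
Age gap = Δt − τ = 22.4 − 3.832 years.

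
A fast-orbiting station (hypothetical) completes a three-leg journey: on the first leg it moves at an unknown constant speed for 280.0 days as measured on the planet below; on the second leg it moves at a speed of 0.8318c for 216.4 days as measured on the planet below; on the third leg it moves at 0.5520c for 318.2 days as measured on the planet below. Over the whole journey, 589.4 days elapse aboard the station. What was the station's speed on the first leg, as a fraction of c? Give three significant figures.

Leg 1: speed unknown; τ_1 = 280.0/γ_1.
Leg 2: γ = 1/√(1 − 0.8318²) = 1/√0.3081 = 1.802; τ_2 = 216.4/1.802 = 120.1 days.
Leg 3: γ = 1/√(1 − 0.5520²) = 1/√0.6953 = 1.199; τ_3 = 318.2/1.199 = 265.3 days.
Total proper time: τ_1 + 120.1 + 265.3 = 589.4, so τ_1 = 589.4 − 385.4 = 204.0 days.
γ_1 = 280.0/204.0 = 1.373; β = √(1 − 1/γ²) = √0.4694.

β = 0.685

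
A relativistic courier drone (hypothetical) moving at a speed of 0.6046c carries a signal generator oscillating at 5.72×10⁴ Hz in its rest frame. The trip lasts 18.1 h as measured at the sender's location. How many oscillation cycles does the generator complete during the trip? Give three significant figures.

N = 2.97×10⁹

γ = 1/√(1 − 0.6046²) = 1/√0.6345 = 1.255
The oscillator's own cycle count is N = f × τ where τ is the proper time aboard the drone. τ = Δt/γ = 18.1/1.255 = 14.42 h = 5.190×10⁴ s.
N = 5.72×10⁴ × 5.190×10⁴ = 2.969×10⁹.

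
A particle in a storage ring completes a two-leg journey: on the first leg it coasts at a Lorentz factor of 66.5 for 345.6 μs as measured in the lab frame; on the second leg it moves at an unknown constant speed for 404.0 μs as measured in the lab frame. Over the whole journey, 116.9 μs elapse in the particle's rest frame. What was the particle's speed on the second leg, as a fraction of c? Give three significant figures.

β = 0.961

Leg 1: γ = 66.5; τ_1 = 345.6/66.50 = 5.197 μs.
Leg 2: speed unknown; τ_2 = 404.0/γ_2.
Total proper time: 5.197 + τ_2 = 116.9, so τ_2 = 116.9 − 5.197 = 111.7 μs.
γ_2 = 404.0/111.7 = 3.617; β = √(1 − 1/γ²) = √0.9236.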